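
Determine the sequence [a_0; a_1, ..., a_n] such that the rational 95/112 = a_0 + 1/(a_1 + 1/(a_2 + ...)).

[0; 1, 5, 1, 1, 2, 3]

Run the Euclidean algorithm on 95 and 112; the successive quotients are the partial quotients a_0, a_1, ... (each step inverts the fractional part left over by the previous one):
  95 = 0*112 + 95, so a_0 = 0.
  112 = 1*95 + 17, so a_1 = 1.
  95 = 5*17 + 10, so a_2 = 5.
  17 = 1*10 + 7, so a_3 = 1.
  10 = 1*7 + 3, so a_4 = 1.
  7 = 2*3 + 1, so a_5 = 2.
  3 = 3*1 + 0, so a_6 = 3.
The remainder reaches 0 after 7 divisions, so the expansion has 7 partial quotients, read off in order.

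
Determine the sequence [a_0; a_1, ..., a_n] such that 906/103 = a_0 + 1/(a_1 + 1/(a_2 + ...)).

Run the Euclidean algorithm on 906 and 103; the successive quotients are the partial quotients a_0, a_1, ... (each step inverts the fractional part left over by the previous one):
  906 = 8*103 + 82, so a_0 = 8.
  103 = 1*82 + 21, so a_1 = 1.
  82 = 3*21 + 19, so a_2 = 3.
  21 = 1*19 + 2, so a_3 = 1.
  19 = 9*2 + 1, so a_4 = 9.
  2 = 2*1 + 0, so a_5 = 2.
The remainder reaches 0 after 6 divisions, so the expansion has 6 partial quotients, read off in order.

[8; 1, 3, 1, 9, 2]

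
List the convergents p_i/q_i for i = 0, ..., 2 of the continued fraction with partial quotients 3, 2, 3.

3/1, 7/2, 24/7

Using the convergent recurrence p_i = a_i*p_{i-1} + p_{i-2}, q_i = a_i*q_{i-1} + q_{i-2} with p_{-2}=0, p_{-1}=1, q_{-2}=1, q_{-1}=0:
  i=0: a_0=3, p_0 = 3*1 + 0 = 3, q_0 = 3*0 + 1 = 1.
  i=1: a_1=2, p_1 = 2*3 + 1 = 7, q_1 = 2*1 + 0 = 2.
  i=2: a_2=3, p_2 = 3*7 + 3 = 24, q_2 = 3*2 + 1 = 7.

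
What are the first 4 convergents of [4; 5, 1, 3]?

Using the convergent recurrence p_i = a_i*p_{i-1} + p_{i-2}, q_i = a_i*q_{i-1} + q_{i-2} with p_{-2}=0, p_{-1}=1, q_{-2}=1, q_{-1}=0:
  i=0: a_0=4, p_0 = 4*1 + 0 = 4, q_0 = 4*0 + 1 = 1.
  i=1: a_1=5, p_1 = 5*4 + 1 = 21, q_1 = 5*1 + 0 = 5.
  i=2: a_2=1, p_2 = 1*21 + 4 = 25, q_2 = 1*5 + 1 = 6.
  i=3: a_3=3, p_3 = 3*25 + 21 = 96, q_3 = 3*6 + 5 = 23.

4/1, 21/5, 25/6, 96/23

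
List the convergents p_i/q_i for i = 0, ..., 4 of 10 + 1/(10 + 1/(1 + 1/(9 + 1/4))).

Using the convergent recurrence p_i = a_i*p_{i-1} + p_{i-2}, q_i = a_i*q_{i-1} + q_{i-2} with p_{-2}=0, p_{-1}=1, q_{-2}=1, q_{-1}=0:
  i=0: a_0=10, p_0 = 10*1 + 0 = 10, q_0 = 10*0 + 1 = 1.
  i=1: a_1=10, p_1 = 10*10 + 1 = 101, q_1 = 10*1 + 0 = 10.
  i=2: a_2=1, p_2 = 1*101 + 10 = 111, q_2 = 1*10 + 1 = 11.
  i=3: a_3=9, p_3 = 9*111 + 101 = 1100, q_3 = 9*11 + 10 = 109.
  i=4: a_4=4, p_4 = 4*1100 + 111 = 4511, q_4 = 4*109 + 11 = 447.

10/1, 101/10, 111/11, 1100/109, 4511/447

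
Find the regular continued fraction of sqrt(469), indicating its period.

[21; (1, 1, 1, 10, 6, 10, 1, 1, 1, 42)]

Write x_i = (sqrt(469) + m_i)/d_i with (m_0, d_0) = (0, 1). a_0 = floor(sqrt(469)) = 21, since 21^2 = 441 <= 469 < 484 = 22^2.
Iterate m_{i+1} = d_i*a_i - m_i, d_{i+1} = (469 - m_{i+1}^2)/d_i, a_{i+1} = floor((a_0 + m_{i+1})/d_{i+1}):
  m_1 = 1*21 - 0 = 21, d_1 = (469 - 21^2)/1 = 28/1 = 28, a_1 = floor((21 + 21)/28) = 1.
  m_2 = 28*1 - 21 = 7, d_2 = (469 - 7^2)/28 = 420/28 = 15, a_2 = floor((21 + 7)/15) = 1.
  m_3 = 15*1 - 7 = 8, d_3 = (469 - 8^2)/15 = 405/15 = 27, a_3 = floor((21 + 8)/27) = 1.
  m_4 = 27*1 - 8 = 19, d_4 = (469 - 19^2)/27 = 108/27 = 4, a_4 = floor((21 + 19)/4) = 10.
  m_5 = 4*10 - 19 = 21, d_5 = (469 - 21^2)/4 = 28/4 = 7, a_5 = floor((21 + 21)/7) = 6.
  m_6 = 7*6 - 21 = 21, d_6 = (469 - 21^2)/7 = 28/7 = 4, a_6 = floor((21 + 21)/4) = 10.
  m_7 = 4*10 - 21 = 19, d_7 = (469 - 19^2)/4 = 108/4 = 27, a_7 = floor((21 + 19)/27) = 1.
  m_8 = 27*1 - 19 = 8, d_8 = (469 - 8^2)/27 = 405/27 = 15, a_8 = floor((21 + 8)/15) = 1.
  m_9 = 15*1 - 8 = 7, d_9 = (469 - 7^2)/15 = 420/15 = 28, a_9 = floor((21 + 7)/28) = 1.
  m_10 = 28*1 - 7 = 21, d_10 = (469 - 21^2)/28 = 28/28 = 1, a_10 = floor((21 + 21)/1) = 42.
  m_11 = 1*42 - 21 = 21, d_11 = (469 - 21^2)/1 = 28/1 = 28: (m_11, d_11) = (m_1, d_1) = (21, 28), so from here the quotients repeat a_1, ..., a_10; the period length is 10.
Hence the expansion of sqrt(469) is a_0 = 21 followed by the repeating block 1, 1, 1, 10, 6, 10, 1, 1, 1, 42 (period 10).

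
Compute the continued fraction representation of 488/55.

Run the Euclidean algorithm on 488 and 55; the successive quotients are the partial quotients a_0, a_1, ... (each step inverts the fractional part left over by the previous one):
  488 = 8*55 + 48, so a_0 = 8.
  55 = 1*48 + 7, so a_1 = 1.
  48 = 6*7 + 6, so a_2 = 6.
  7 = 1*6 + 1, so a_3 = 1.
  6 = 6*1 + 0, so a_4 = 6.
The remainder reaches 0 after 5 divisions, so the expansion has 5 partial quotients, read off in order.

[8; 1, 6, 1, 6]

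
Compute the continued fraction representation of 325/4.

Run the Euclidean algorithm on 325 and 4; the successive quotients are the partial quotients a_0, a_1, ... (each step inverts the fractional part left over by the previous one):
  325 = 81*4 + 1, so a_0 = 81.
  4 = 4*1 + 0, so a_1 = 4.
The remainder reaches 0 after 2 divisions, so the expansion has 2 partial quotients, read off in order.

[81; 4]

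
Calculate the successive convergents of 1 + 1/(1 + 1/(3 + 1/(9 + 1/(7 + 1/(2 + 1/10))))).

1/1, 2/1, 7/4, 65/37, 462/263, 989/563, 10352/5893

Using the convergent recurrence p_i = a_i*p_{i-1} + p_{i-2}, q_i = a_i*q_{i-1} + q_{i-2} with p_{-2}=0, p_{-1}=1, q_{-2}=1, q_{-1}=0:
  i=0: a_0=1, p_0 = 1*1 + 0 = 1, q_0 = 1*0 + 1 = 1.
  i=1: a_1=1, p_1 = 1*1 + 1 = 2, q_1 = 1*1 + 0 = 1.
  i=2: a_2=3, p_2 = 3*2 + 1 = 7, q_2 = 3*1 + 1 = 4.
  i=3: a_3=9, p_3 = 9*7 + 2 = 65, q_3 = 9*4 + 1 = 37.
  i=4: a_4=7, p_4 = 7*65 + 7 = 462, q_4 = 7*37 + 4 = 263.
  i=5: a_5=2, p_5 = 2*462 + 65 = 989, q_5 = 2*263 + 37 = 563.
  i=6: a_6=10, p_6 = 10*989 + 462 = 10352, q_6 = 10*563 + 263 = 5893.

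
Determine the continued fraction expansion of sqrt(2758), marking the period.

Write x_i = (sqrt(2758) + m_i)/d_i with (m_0, d_0) = (0, 1). a_0 = floor(sqrt(2758)) = 52, since 52^2 = 2704 <= 2758 < 2809 = 53^2.
Iterate m_{i+1} = d_i*a_i - m_i, d_{i+1} = (2758 - m_{i+1}^2)/d_i, a_{i+1} = floor((a_0 + m_{i+1})/d_{i+1}):
  m_1 = 1*52 - 0 = 52, d_1 = (2758 - 52^2)/1 = 54/1 = 54, a_1 = floor((52 + 52)/54) = 1.
  m_2 = 54*1 - 52 = 2, d_2 = (2758 - 2^2)/54 = 2754/54 = 51, a_2 = floor((52 + 2)/51) = 1.
  m_3 = 51*1 - 2 = 49, d_3 = (2758 - 49^2)/51 = 357/51 = 7, a_3 = floor((52 + 49)/7) = 14.
  m_4 = 7*14 - 49 = 49, d_4 = (2758 - 49^2)/7 = 357/7 = 51, a_4 = floor((52 + 49)/51) = 1.
  m_5 = 51*1 - 49 = 2, d_5 = (2758 - 2^2)/51 = 2754/51 = 54, a_5 = floor((52 + 2)/54) = 1.
  m_6 = 54*1 - 2 = 52, d_6 = (2758 - 52^2)/54 = 54/54 = 1, a_6 = floor((52 + 52)/1) = 104.
  m_7 = 1*104 - 52 = 52, d_7 = (2758 - 52^2)/1 = 54/1 = 54: (m_7, d_7) = (m_1, d_1) = (52, 54), so from here the quotients repeat a_1, ..., a_6; the period length is 6.
Hence the expansion of sqrt(2758) is a_0 = 52 followed by the repeating block 1, 1, 14, 1, 1, 104 (period 6).

[52; (1, 1, 14, 1, 1, 104)]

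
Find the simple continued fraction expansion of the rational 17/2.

Run the Euclidean algorithm on 17 and 2; the successive quotients are the partial quotients a_0, a_1, ... (each step inverts the fractional part left over by the previous one):
  17 = 8*2 + 1, so a_0 = 8.
  2 = 2*1 + 0, so a_1 = 2.
The remainder reaches 0 after 2 divisions, so the expansion has 2 partial quotients, read off in order.

[8; 2]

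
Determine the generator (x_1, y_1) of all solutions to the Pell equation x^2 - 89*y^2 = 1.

(x, y) = (500001, 53000)

First expand sqrt(89) as a continued fraction. With x_i = (sqrt(89) + m_i)/d_i and (m_0, d_0) = (0, 1): a_0 = floor(sqrt(89)) = 9, since 9^2 = 81 <= 89 < 100 = 10^2.
Iterate m_{i+1} = d_i*a_i - m_i, d_{i+1} = (89 - m_{i+1}^2)/d_i, a_{i+1} = floor((a_0 + m_{i+1})/d_{i+1}):
  m_1 = 1*9 - 0 = 9, d_1 = (89 - 9^2)/1 = 8/1 = 8, a_1 = floor((9 + 9)/8) = 2.
  m_2 = 8*2 - 9 = 7, d_2 = (89 - 7^2)/8 = 40/8 = 5, a_2 = floor((9 + 7)/5) = 3.
  m_3 = 5*3 - 7 = 8, d_3 = (89 - 8^2)/5 = 25/5 = 5, a_3 = floor((9 + 8)/5) = 3.
  m_4 = 5*3 - 8 = 7, d_4 = (89 - 7^2)/5 = 40/5 = 8, a_4 = floor((9 + 7)/8) = 2.
  m_5 = 8*2 - 7 = 9, d_5 = (89 - 9^2)/8 = 8/8 = 1, a_5 = floor((9 + 9)/1) = 18.
  m_6 = 1*18 - 9 = 9, d_6 = (89 - 9^2)/1 = 8/1 = 8: (m_6, d_6) = (m_1, d_1) = (9, 8), so from here the quotients repeat a_1, ..., a_5; the period length is 5.
So sqrt(89) = [9; (2, 3, 3, 2, 18)] with period length k = 5.
k is odd, so (p_{k-1}, q_{k-1}) only solves x^2 - 89y^2 = -1 and the fundamental solution of x^2 - 89y^2 = 1 is (p_{2k-1}, q_{2k-1}) = (p_9, q_9); compute convergents through index 9, running through the period twice.
Convergents (p_i = a_i*p_{i-1} + p_{i-2}, q_i = a_i*q_{i-1} + q_{i-2} with p_{-2}=0, p_{-1}=1, q_{-2}=1, q_{-1}=0):
  i=0: a_0=9, p_0 = 9*1 + 0 = 9, q_0 = 9*0 + 1 = 1.
  i=1: a_1=2, p_1 = 2*9 + 1 = 19, q_1 = 2*1 + 0 = 2.
  i=2: a_2=3, p_2 = 3*19 + 9 = 66, q_2 = 3*2 + 1 = 7.
  i=3: a_3=3, p_3 = 3*66 + 19 = 217, q_3 = 3*7 + 2 = 23.
  i=4: a_4=2, p_4 = 2*217 + 66 = 500, q_4 = 2*23 + 7 = 53.
  i=5: a_5=18, p_5 = 18*500 + 217 = 9217, q_5 = 18*53 + 23 = 977.
  i=6: a_6=2, p_6 = 2*9217 + 500 = 18934, q_6 = 2*977 + 53 = 2007.
  i=7: a_7=3, p_7 = 3*18934 + 9217 = 66019, q_7 = 3*2007 + 977 = 6998.
  i=8: a_8=3, p_8 = 3*66019 + 18934 = 216991, q_8 = 3*6998 + 2007 = 23001.
  i=9: a_9=2, p_9 = 2*216991 + 66019 = 500001, q_9 = 2*23001 + 6998 = 53000.
Indeed p_4^2 - 89*q_4^2 = 250000 - 250001 = -1, not +1.
Check: 500001^2 - 89*53000^2 = 250001000001 - 250001000000 = 1, so (x, y) = (500001, 53000) solves the equation, and by the theorem it is the least positive solution.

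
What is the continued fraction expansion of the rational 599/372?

Run the Euclidean algorithm on 599 and 372; the successive quotients are the partial quotients a_0, a_1, ... (each step inverts the fractional part left over by the previous one):
  599 = 1*372 + 227, so a_0 = 1.
  372 = 1*227 + 145, so a_1 = 1.
  227 = 1*145 + 82, so a_2 = 1.
  145 = 1*82 + 63, so a_3 = 1.
  82 = 1*63 + 19, so a_4 = 1.
  63 = 3*19 + 6, so a_5 = 3.
  19 = 3*6 + 1, so a_6 = 3.
  6 = 6*1 + 0, so a_7 = 6.
The remainder reaches 0 after 8 divisions, so the expansion has 8 partial quotients, read off in order.

[1; 1, 1, 1, 1, 3, 3, 6]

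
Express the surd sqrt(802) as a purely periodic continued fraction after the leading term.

Write x_i = (sqrt(802) + m_i)/d_i with (m_0, d_0) = (0, 1). a_0 = floor(sqrt(802)) = 28, since 28^2 = 784 <= 802 < 841 = 29^2.
Iterate m_{i+1} = d_i*a_i - m_i, d_{i+1} = (802 - m_{i+1}^2)/d_i, a_{i+1} = floor((a_0 + m_{i+1})/d_{i+1}):
  m_1 = 1*28 - 0 = 28, d_1 = (802 - 28^2)/1 = 18/1 = 18, a_1 = floor((28 + 28)/18) = 3.
  m_2 = 18*3 - 28 = 26, d_2 = (802 - 26^2)/18 = 126/18 = 7, a_2 = floor((28 + 26)/7) = 7.
  m_3 = 7*7 - 26 = 23, d_3 = (802 - 23^2)/7 = 273/7 = 39, a_3 = floor((28 + 23)/39) = 1.
  m_4 = 39*1 - 23 = 16, d_4 = (802 - 16^2)/39 = 546/39 = 14, a_4 = floor((28 + 16)/14) = 3.
  m_5 = 14*3 - 16 = 26, d_5 = (802 - 26^2)/14 = 126/14 = 9, a_5 = floor((28 + 26)/9) = 6.
  m_6 = 9*6 - 26 = 28, d_6 = (802 - 28^2)/9 = 18/9 = 2, a_6 = floor((28 + 28)/2) = 28.
  m_7 = 2*28 - 28 = 28, d_7 = (802 - 28^2)/2 = 18/2 = 9, a_7 = floor((28 + 28)/9) = 6.
  m_8 = 9*6 - 28 = 26, d_8 = (802 - 26^2)/9 = 126/9 = 14, a_8 = floor((28 + 26)/14) = 3.
  m_9 = 14*3 - 26 = 16, d_9 = (802 - 16^2)/14 = 546/14 = 39, a_9 = floor((28 + 16)/39) = 1.
  m_10 = 39*1 - 16 = 23, d_10 = (802 - 23^2)/39 = 273/39 = 7, a_10 = floor((28 + 23)/7) = 7.
  m_11 = 7*7 - 23 = 26, d_11 = (802 - 26^2)/7 = 126/7 = 18, a_11 = floor((28 + 26)/18) = 3.
  m_12 = 18*3 - 26 = 28, d_12 = (802 - 28^2)/18 = 18/18 = 1, a_12 = floor((28 + 28)/1) = 56.
  m_13 = 1*56 - 28 = 28, d_13 = (802 - 28^2)/1 = 18/1 = 18: (m_13, d_13) = (m_1, d_1) = (28, 18), so from here the quotients repeat a_1, ..., a_12; the period length is 12.
Hence the expansion of sqrt(802) is a_0 = 28 followed by the repeating block 3, 7, 1, 3, 6, 28, 6, 3, 1, 7, 3, 56 (period 12).

[28; (3, 7, 1, 3, 6, 28, 6, 3, 1, 7, 3, 56)]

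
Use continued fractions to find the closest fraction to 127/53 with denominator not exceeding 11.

Expand x = 127/53 as a continued fraction with the Euclidean algorithm:
  127 = 2*53 + 21, so a_0 = 2.
  53 = 2*21 + 11, so a_1 = 2.
  21 = 1*11 + 10, so a_2 = 1.
  11 = 1*10 + 1, so a_3 = 1.
  10 = 10*1 + 0, so a_4 = 10.
so x = [2; 2, 1, 1, 10].
Convergents (p_i = a_i*p_{i-1} + p_{i-2}, q_i = a_i*q_{i-1} + q_{i-2} with p_{-2}=0, p_{-1}=1, q_{-2}=1, q_{-1}=0), until the denominator exceeds 11:
  i=0: a_0=2, p_0 = 2*1 + 0 = 2, q_0 = 2*0 + 1 = 1.
  i=1: a_1=2, p_1 = 2*2 + 1 = 5, q_1 = 2*1 + 0 = 2.
  i=2: a_2=1, p_2 = 1*5 + 2 = 7, q_2 = 1*2 + 1 = 3.
  i=3: a_3=1, p_3 = 1*7 + 5 = 12, q_3 = 1*3 + 2 = 5.
  i=4: a_4=10, p_4 = 10*12 + 7 = 127, q_4 = 10*5 + 3 = 53.
q_4 = 53 > 11, so the last convergent with denominator <= 11 is p_3/q_3 = 12/5.
The closest fraction with denominator <= 11 is either p_3/q_3 or the intermediate fraction (k*p_3 + p_2)/(k*q_3 + q_2) with the largest k >= 1 whose denominator stays <= 11; these approach x as k grows, and every other convergent or intermediate fraction in range is farther away.
Largest k: floor((11 - q_2)/q_3) = floor((11 - 3)/5) = 1.
That gives (1*12 + 7)/(1*5 + 3) = 19/8.
Compare the errors: |x - 12/5| = |127*5 - 12*53|/(53*5) = 1/265, and |x - 19/8| = |127*8 - 19*53|/(53*8) = 9/424.
Cross-multiplying, 1*424 = 424 < 2385 = 9*265, so 1/265 is smaller: the convergent 12/5 is closer to x than 19/8.

12/5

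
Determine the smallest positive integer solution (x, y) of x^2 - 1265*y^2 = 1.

(x, y) = (206999, 5820)

First expand sqrt(1265) as a continued fraction. With x_i = (sqrt(1265) + m_i)/d_i and (m_0, d_0) = (0, 1): a_0 = floor(sqrt(1265)) = 35, since 35^2 = 1225 <= 1265 < 1296 = 36^2.
Iterate m_{i+1} = d_i*a_i - m_i, d_{i+1} = (1265 - m_{i+1}^2)/d_i, a_{i+1} = floor((a_0 + m_{i+1})/d_{i+1}):
  m_1 = 1*35 - 0 = 35, d_1 = (1265 - 35^2)/1 = 40/1 = 40, a_1 = floor((35 + 35)/40) = 1.
  m_2 = 40*1 - 35 = 5, d_2 = (1265 - 5^2)/40 = 1240/40 = 31, a_2 = floor((35 + 5)/31) = 1.
  m_3 = 31*1 - 5 = 26, d_3 = (1265 - 26^2)/31 = 589/31 = 19, a_3 = floor((35 + 26)/19) = 3.
  m_4 = 19*3 - 26 = 31, d_4 = (1265 - 31^2)/19 = 304/19 = 16, a_4 = floor((35 + 31)/16) = 4.
  m_5 = 16*4 - 31 = 33, d_5 = (1265 - 33^2)/16 = 176/16 = 11, a_5 = floor((35 + 33)/11) = 6.
  m_6 = 11*6 - 33 = 33, d_6 = (1265 - 33^2)/11 = 176/11 = 16, a_6 = floor((35 + 33)/16) = 4.
  m_7 = 16*4 - 33 = 31, d_7 = (1265 - 31^2)/16 = 304/16 = 19, a_7 = floor((35 + 31)/19) = 3.
  m_8 = 19*3 - 31 = 26, d_8 = (1265 - 26^2)/19 = 589/19 = 31, a_8 = floor((35 + 26)/31) = 1.
  m_9 = 31*1 - 26 = 5, d_9 = (1265 - 5^2)/31 = 1240/31 = 40, a_9 = floor((35 + 5)/40) = 1.
  m_10 = 40*1 - 5 = 35, d_10 = (1265 - 35^2)/40 = 40/40 = 1, a_10 = floor((35 + 35)/1) = 70.
  m_11 = 1*70 - 35 = 35, d_11 = (1265 - 35^2)/1 = 40/1 = 40: (m_11, d_11) = (m_1, d_1) = (35, 40), so from here the quotients repeat a_1, ..., a_10; the period length is 10.
So sqrt(1265) = [35; (1, 1, 3, 4, 6, 4, 3, 1, 1, 70)] with period length k = 10.
k is even, so the fundamental solution of x^2 - 1265y^2 = 1 is (p_{k-1}, q_{k-1}) = (p_9, q_9); compute convergents through index 9.
Convergents (p_i = a_i*p_{i-1} + p_{i-2}, q_i = a_i*q_{i-1} + q_{i-2} with p_{-2}=0, p_{-1}=1, q_{-2}=1, q_{-1}=0):
  i=0: a_0=35, p_0 = 35*1 + 0 = 35, q_0 = 35*0 + 1 = 1.
  i=1: a_1=1, p_1 = 1*35 + 1 = 36, q_1 = 1*1 + 0 = 1.
  i=2: a_2=1, p_2 = 1*36 + 35 = 71, q_2 = 1*1 + 1 = 2.
  i=3: a_3=3, p_3 = 3*71 + 36 = 249, q_3 = 3*2 + 1 = 7.
  i=4: a_4=4, p_4 = 4*249 + 71 = 1067, q_4 = 4*7 + 2 = 30.
  i=5: a_5=6, p_5 = 6*1067 + 249 = 6651, q_5 = 6*30 + 7 = 187.
  i=6: a_6=4, p_6 = 4*6651 + 1067 = 27671, q_6 = 4*187 + 30 = 778.
  i=7: a_7=3, p_7 = 3*27671 + 6651 = 89664, q_7 = 3*778 + 187 = 2521.
  i=8: a_8=1, p_8 = 1*89664 + 27671 = 117335, q_8 = 1*2521 + 778 = 3299.
  i=9: a_9=1, p_9 = 1*117335 + 89664 = 206999, q_9 = 1*3299 + 2521 = 5820.
Check: 206999^2 - 1265*5820^2 = 42848586001 - 42848586000 = 1, so (x, y) = (206999, 5820) solves the equation, and by the theorem it is the least positive solution.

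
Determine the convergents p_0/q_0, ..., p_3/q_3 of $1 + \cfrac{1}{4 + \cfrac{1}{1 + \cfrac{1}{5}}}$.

1/1, 5/4, 6/5, 35/29

Using the convergent recurrence p_i = a_i*p_{i-1} + p_{i-2}, q_i = a_i*q_{i-1} + q_{i-2} with p_{-2}=0, p_{-1}=1, q_{-2}=1, q_{-1}=0:
  i=0: a_0=1, p_0 = 1*1 + 0 = 1, q_0 = 1*0 + 1 = 1.
  i=1: a_1=4, p_1 = 4*1 + 1 = 5, q_1 = 4*1 + 0 = 4.
  i=2: a_2=1, p_2 = 1*5 + 1 = 6, q_2 = 1*4 + 1 = 5.
  i=3: a_3=5, p_3 = 5*6 + 5 = 35, q_3 = 5*5 + 4 = 29.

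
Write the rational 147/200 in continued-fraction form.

[0; 1, 2, 1, 3, 2, 2, 2]

Run the Euclidean algorithm on 147 and 200; the successive quotients are the partial quotients a_0, a_1, ... (each step inverts the fractional part left over by the previous one):
  147 = 0*200 + 147, so a_0 = 0.
  200 = 1*147 + 53, so a_1 = 1.
  147 = 2*53 + 41, so a_2 = 2.
  53 = 1*41 + 12, so a_3 = 1.
  41 = 3*12 + 5, so a_4 = 3.
  12 = 2*5 + 2, so a_5 = 2.
  5 = 2*2 + 1, so a_6 = 2.
  2 = 2*1 + 0, so a_7 = 2.
The remainder reaches 0 after 8 divisions, so the expansion has 8 partial quotients, read off in order.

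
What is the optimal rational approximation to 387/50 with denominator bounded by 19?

Expand x = 387/50 as a continued fraction with the Euclidean algorithm:
  387 = 7*50 + 37, so a_0 = 7.
  50 = 1*37 + 13, so a_1 = 1.
  37 = 2*13 + 11, so a_2 = 2.
  13 = 1*11 + 2, so a_3 = 1.
  11 = 5*2 + 1, so a_4 = 5.
  2 = 2*1 + 0, so a_5 = 2.
so x = [7; 1, 2, 1, 5, 2].
Convergents (p_i = a_i*p_{i-1} + p_{i-2}, q_i = a_i*q_{i-1} + q_{i-2} with p_{-2}=0, p_{-1}=1, q_{-2}=1, q_{-1}=0), until the denominator exceeds 19:
  i=0: a_0=7, p_0 = 7*1 + 0 = 7, q_0 = 7*0 + 1 = 1.
  i=1: a_1=1, p_1 = 1*7 + 1 = 8, q_1 = 1*1 + 0 = 1.
  i=2: a_2=2, p_2 = 2*8 + 7 = 23, q_2 = 2*1 + 1 = 3.
  i=3: a_3=1, p_3 = 1*23 + 8 = 31, q_3 = 1*3 + 1 = 4.
  i=4: a_4=5, p_4 = 5*31 + 23 = 178, q_4 = 5*4 + 3 = 23.
q_4 = 23 > 19, so the last convergent with denominator <= 19 is p_3/q_3 = 31/4.
The closest fraction with denominator <= 19 is either p_3/q_3 or the intermediate fraction (k*p_3 + p_2)/(k*q_3 + q_2) with the largest k >= 1 whose denominator stays <= 19; these approach x as k grows, and every other convergent or intermediate fraction in range is farther away.
Largest k: floor((19 - q_2)/q_3) = floor((19 - 3)/4) = 4.
That gives (4*31 + 23)/(4*4 + 3) = 147/19.
Compare the errors: |x - 31/4| = |387*4 - 31*50|/(50*4) = 2/200, and |x - 147/19| = |387*19 - 147*50|/(50*19) = 3/950.
Cross-multiplying, 3*200 = 600 < 1900 = 2*950, so 3/950 is smaller: the intermediate fraction 147/19 is closer to x than 31/4.

147/19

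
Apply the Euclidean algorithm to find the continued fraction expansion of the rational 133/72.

[1; 1, 5, 1, 1, 5]

Run the Euclidean algorithm on 133 and 72; the successive quotients are the partial quotients a_0, a_1, ... (each step inverts the fractional part left over by the previous one):
  133 = 1*72 + 61, so a_0 = 1.
  72 = 1*61 + 11, so a_1 = 1.
  61 = 5*11 + 6, so a_2 = 5.
  11 = 1*6 + 5, so a_3 = 1.
  6 = 1*5 + 1, so a_4 = 1.
  5 = 5*1 + 0, so a_5 = 5.
The remainder reaches 0 after 6 divisions, so the expansion has 6 partial quotients, read off in order.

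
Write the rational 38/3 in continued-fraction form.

[12; 1, 2]

Run the Euclidean algorithm on 38 and 3; the successive quotients are the partial quotients a_0, a_1, ... (each step inverts the fractional part left over by the previous one):
  38 = 12*3 + 2, so a_0 = 12.
  3 = 1*2 + 1, so a_1 = 1.
  2 = 2*1 + 0, so a_2 = 2.
The remainder reaches 0 after 3 divisions, so the expansion has 3 partial quotients, read off in order.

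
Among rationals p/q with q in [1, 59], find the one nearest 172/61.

Expand x = 172/61 as a continued fraction with the Euclidean algorithm:
  172 = 2*61 + 50, so a_0 = 2.
  61 = 1*50 + 11, so a_1 = 1.
  50 = 4*11 + 6, so a_2 = 4.
  11 = 1*6 + 5, so a_3 = 1.
  6 = 1*5 + 1, so a_4 = 1.
  5 = 5*1 + 0, so a_5 = 5.
so x = [2; 1, 4, 1, 1, 5].
Convergents (p_i = a_i*p_{i-1} + p_{i-2}, q_i = a_i*q_{i-1} + q_{i-2} with p_{-2}=0, p_{-1}=1, q_{-2}=1, q_{-1}=0), until the denominator exceeds 59:
  i=0: a_0=2, p_0 = 2*1 + 0 = 2, q_0 = 2*0 + 1 = 1.
  i=1: a_1=1, p_1 = 1*2 + 1 = 3, q_1 = 1*1 + 0 = 1.
  i=2: a_2=4, p_2 = 4*3 + 2 = 14, q_2 = 4*1 + 1 = 5.
  i=3: a_3=1, p_3 = 1*14 + 3 = 17, q_3 = 1*5 + 1 = 6.
  i=4: a_4=1, p_4 = 1*17 + 14 = 31, q_4 = 1*6 + 5 = 11.
  i=5: a_5=5, p_5 = 5*31 + 17 = 172, q_5 = 5*11 + 6 = 61.
q_5 = 61 > 59, so the last convergent with denominator <= 59 is p_4/q_4 = 31/11.
The closest fraction with denominator <= 59 is either p_4/q_4 or the intermediate fraction (k*p_4 + p_3)/(k*q_4 + q_3) with the largest k >= 1 whose denominator stays <= 59; these approach x as k grows, and every other convergent or intermediate fraction in range is farther away.
Largest k: floor((59 - q_3)/q_4) = floor((59 - 6)/11) = 4.
That gives (4*31 + 17)/(4*11 + 6) = 141/50.
Compare the errors: |x - 31/11| = |172*11 - 31*61|/(61*11) = 1/671, and |x - 141/50| = |172*50 - 141*61|/(61*50) = 1/3050.
Cross-multiplying, 1*671 = 671 < 3050 = 1*3050, so 1/3050 is smaller: the intermediate fraction 141/50 is closer to x than 31/11.

141/50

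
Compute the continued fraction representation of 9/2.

[4; 2]

Run the Euclidean algorithm on 9 and 2; the successive quotients are the partial quotients a_0, a_1, ... (each step inverts the fractional part left over by the previous one):
  9 = 4*2 + 1, so a_0 = 4.
  2 = 2*1 + 0, so a_1 = 2.
The remainder reaches 0 after 2 divisions, so the expansion has 2 partial quotients, read off in order.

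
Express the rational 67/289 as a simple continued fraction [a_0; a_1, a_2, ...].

[0; 4, 3, 5, 4]

Run the Euclidean algorithm on 67 and 289; the successive quotients are the partial quotients a_0, a_1, ... (each step inverts the fractional part left over by the previous one):
  67 = 0*289 + 67, so a_0 = 0.
  289 = 4*67 + 21, so a_1 = 4.
  67 = 3*21 + 4, so a_2 = 3.
  21 = 5*4 + 1, so a_3 = 5.
  4 = 4*1 + 0, so a_4 = 4.
The remainder reaches 0 after 5 divisions, so the expansion has 5 partial quotients, read off in order.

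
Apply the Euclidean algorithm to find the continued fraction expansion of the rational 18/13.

[1; 2, 1, 1, 2]

Run the Euclidean algorithm on 18 and 13; the successive quotients are the partial quotients a_0, a_1, ... (each step inverts the fractional part left over by the previous one):
  18 = 1*13 + 5, so a_0 = 1.
  13 = 2*5 + 3, so a_1 = 2.
  5 = 1*3 + 2, so a_2 = 1.
  3 = 1*2 + 1, so a_3 = 1.
  2 = 2*1 + 0, so a_4 = 2.
The remainder reaches 0 after 5 divisions, so the expansion has 5 partial quotients, read off in order.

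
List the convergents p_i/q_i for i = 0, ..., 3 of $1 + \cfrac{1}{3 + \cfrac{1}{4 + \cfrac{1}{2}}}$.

1/1, 4/3, 17/13, 38/29

Using the convergent recurrence p_i = a_i*p_{i-1} + p_{i-2}, q_i = a_i*q_{i-1} + q_{i-2} with p_{-2}=0, p_{-1}=1, q_{-2}=1, q_{-1}=0:
  i=0: a_0=1, p_0 = 1*1 + 0 = 1, q_0 = 1*0 + 1 = 1.
  i=1: a_1=3, p_1 = 3*1 + 1 = 4, q_1 = 3*1 + 0 = 3.
  i=2: a_2=4, p_2 = 4*4 + 1 = 17, q_2 = 4*3 + 1 = 13.
  i=3: a_3=2, p_3 = 2*17 + 4 = 38, q_3 = 2*13 + 3 = 29.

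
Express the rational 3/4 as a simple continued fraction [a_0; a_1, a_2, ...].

Run the Euclidean algorithm on 3 and 4; the successive quotients are the partial quotients a_0, a_1, ... (each step inverts the fractional part left over by the previous one):
  3 = 0*4 + 3, so a_0 = 0.
  4 = 1*3 + 1, so a_1 = 1.
  3 = 3*1 + 0, so a_2 = 3.
The remainder reaches 0 after 3 divisions, so the expansion has 3 partial quotients, read off in order.

[0; 1, 3]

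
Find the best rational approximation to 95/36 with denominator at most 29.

Expand x = 95/36 as a continued fraction with the Euclidean algorithm:
  95 = 2*36 + 23, so a_0 = 2.
  36 = 1*23 + 13, so a_1 = 1.
  23 = 1*13 + 10, so a_2 = 1.
  13 = 1*10 + 3, so a_3 = 1.
  10 = 3*3 + 1, so a_4 = 3.
  3 = 3*1 + 0, so a_5 = 3.
so x = [2; 1, 1, 1, 3, 3].
Convergents (p_i = a_i*p_{i-1} + p_{i-2}, q_i = a_i*q_{i-1} + q_{i-2} with p_{-2}=0, p_{-1}=1, q_{-2}=1, q_{-1}=0), until the denominator exceeds 29:
  i=0: a_0=2, p_0 = 2*1 + 0 = 2, q_0 = 2*0 + 1 = 1.
  i=1: a_1=1, p_1 = 1*2 + 1 = 3, q_1 = 1*1 + 0 = 1.
  i=2: a_2=1, p_2 = 1*3 + 2 = 5, q_2 = 1*1 + 1 = 2.
  i=3: a_3=1, p_3 = 1*5 + 3 = 8, q_3 = 1*2 + 1 = 3.
  i=4: a_4=3, p_4 = 3*8 + 5 = 29, q_4 = 3*3 + 2 = 11.
  i=5: a_5=3, p_5 = 3*29 + 8 = 95, q_5 = 3*11 + 3 = 36.
q_5 = 36 > 29, so the last convergent with denominator <= 29 is p_4/q_4 = 29/11.
The closest fraction with denominator <= 29 is either p_4/q_4 or the intermediate fraction (k*p_4 + p_3)/(k*q_4 + q_3) with the largest k >= 1 whose denominator stays <= 29; these approach x as k grows, and every other convergent or intermediate fraction in range is farther away.
Largest k: floor((29 - q_3)/q_4) = floor((29 - 3)/11) = 2.
That gives (2*29 + 8)/(2*11 + 3) = 66/25.
Compare the errors: |x - 29/11| = |95*11 - 29*36|/(36*11) = 1/396, and |x - 66/25| = |95*25 - 66*36|/(36*25) = 1/900.
Cross-multiplying, 1*396 = 396 < 900 = 1*900, so 1/900 is smaller: the intermediate fraction 66/25 is closer to x than 29/11.

66/25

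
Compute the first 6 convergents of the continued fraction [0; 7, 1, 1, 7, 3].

Using the convergent recurrence p_i = a_i*p_{i-1} + p_{i-2}, q_i = a_i*q_{i-1} + q_{i-2} with p_{-2}=0, p_{-1}=1, q_{-2}=1, q_{-1}=0:
  i=0: a_0=0, p_0 = 0*1 + 0 = 0, q_0 = 0*0 + 1 = 1.
  i=1: a_1=7, p_1 = 7*0 + 1 = 1, q_1 = 7*1 + 0 = 7.
  i=2: a_2=1, p_2 = 1*1 + 0 = 1, q_2 = 1*7 + 1 = 8.
  i=3: a_3=1, p_3 = 1*1 + 1 = 2, q_3 = 1*8 + 7 = 15.
  i=4: a_4=7, p_4 = 7*2 + 1 = 15, q_4 = 7*15 + 8 = 113.
  i=5: a_5=3, p_5 = 3*15 + 2 = 47, q_5 = 3*113 + 15 = 354.

0/1, 1/7, 1/8, 2/15, 15/113, 47/354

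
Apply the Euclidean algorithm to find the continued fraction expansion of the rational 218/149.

Run the Euclidean algorithm on 218 and 149; the successive quotients are the partial quotients a_0, a_1, ... (each step inverts the fractional part left over by the previous one):
  218 = 1*149 + 69, so a_0 = 1.
  149 = 2*69 + 11, so a_1 = 2.
  69 = 6*11 + 3, so a_2 = 6.
  11 = 3*3 + 2, so a_3 = 3.
  3 = 1*2 + 1, so a_4 = 1.
  2 = 2*1 + 0, so a_5 = 2.
The remainder reaches 0 after 6 divisions, so the expansion has 6 partial quotients, read off in order.

[1; 2, 6, 3, 1, 2]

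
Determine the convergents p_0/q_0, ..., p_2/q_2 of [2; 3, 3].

Using the convergent recurrence p_i = a_i*p_{i-1} + p_{i-2}, q_i = a_i*q_{i-1} + q_{i-2} with p_{-2}=0, p_{-1}=1, q_{-2}=1, q_{-1}=0:
  i=0: a_0=2, p_0 = 2*1 + 0 = 2, q_0 = 2*0 + 1 = 1.
  i=1: a_1=3, p_1 = 3*2 + 1 = 7, q_1 = 3*1 + 0 = 3.
  i=2: a_2=3, p_2 = 3*7 + 2 = 23, q_2 = 3*3 + 1 = 10.

2/1, 7/3, 23/10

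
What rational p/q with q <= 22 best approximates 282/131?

Expand x = 282/131 as a continued fraction with the Euclidean algorithm:
  282 = 2*131 + 20, so a_0 = 2.
  131 = 6*20 + 11, so a_1 = 6.
  20 = 1*11 + 9, so a_2 = 1.
  11 = 1*9 + 2, so a_3 = 1.
  9 = 4*2 + 1, so a_4 = 4.
  2 = 2*1 + 0, so a_5 = 2.
so x = [2; 6, 1, 1, 4, 2].
Convergents (p_i = a_i*p_{i-1} + p_{i-2}, q_i = a_i*q_{i-1} + q_{i-2} with p_{-2}=0, p_{-1}=1, q_{-2}=1, q_{-1}=0), until the denominator exceeds 22:
  i=0: a_0=2, p_0 = 2*1 + 0 = 2, q_0 = 2*0 + 1 = 1.
  i=1: a_1=6, p_1 = 6*2 + 1 = 13, q_1 = 6*1 + 0 = 6.
  i=2: a_2=1, p_2 = 1*13 + 2 = 15, q_2 = 1*6 + 1 = 7.
  i=3: a_3=1, p_3 = 1*15 + 13 = 28, q_3 = 1*7 + 6 = 13.
  i=4: a_4=4, p_4 = 4*28 + 15 = 127, q_4 = 4*13 + 7 = 59.
q_4 = 59 > 22, so the last convergent with denominator <= 22 is p_3/q_3 = 28/13.
The closest fraction with denominator <= 22 is either p_3/q_3 or the intermediate fraction (k*p_3 + p_2)/(k*q_3 + q_2) with the largest k >= 1 whose denominator stays <= 22; these approach x as k grows, and every other convergent or intermediate fraction in range is farther away.
Largest k: floor((22 - q_2)/q_3) = floor((22 - 7)/13) = 1.
That gives (1*28 + 15)/(1*13 + 7) = 43/20.
Compare the errors: |x - 28/13| = |282*13 - 28*131|/(131*13) = 2/1703, and |x - 43/20| = |282*20 - 43*131|/(131*20) = 7/2620.
Cross-multiplying, 2*2620 = 5240 < 11921 = 7*1703, so 2/1703 is smaller: the convergent 28/13 is closer to x than 43/20.

28/13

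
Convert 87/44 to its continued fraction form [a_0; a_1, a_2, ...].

Run the Euclidean algorithm on 87 and 44; the successive quotients are the partial quotients a_0, a_1, ... (each step inverts the fractional part left over by the previous one):
  87 = 1*44 + 43, so a_0 = 1.
  44 = 1*43 + 1, so a_1 = 1.
  43 = 43*1 + 0, so a_2 = 43.
The remainder reaches 0 after 3 divisions, so the expansion has 3 partial quotients, read off in order.

[1; 1, 43]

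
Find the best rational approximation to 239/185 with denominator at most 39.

31/24

Expand x = 239/185 as a continued fraction with the Euclidean algorithm:
  239 = 1*185 + 54, so a_0 = 1.
  185 = 3*54 + 23, so a_1 = 3.
  54 = 2*23 + 8, so a_2 = 2.
  23 = 2*8 + 7, so a_3 = 2.
  8 = 1*7 + 1, so a_4 = 1.
  7 = 7*1 + 0, so a_5 = 7.
so x = [1; 3, 2, 2, 1, 7].
Convergents (p_i = a_i*p_{i-1} + p_{i-2}, q_i = a_i*q_{i-1} + q_{i-2} with p_{-2}=0, p_{-1}=1, q_{-2}=1, q_{-1}=0), until the denominator exceeds 39:
  i=0: a_0=1, p_0 = 1*1 + 0 = 1, q_0 = 1*0 + 1 = 1.
  i=1: a_1=3, p_1 = 3*1 + 1 = 4, q_1 = 3*1 + 0 = 3.
  i=2: a_2=2, p_2 = 2*4 + 1 = 9, q_2 = 2*3 + 1 = 7.
  i=3: a_3=2, p_3 = 2*9 + 4 = 22, q_3 = 2*7 + 3 = 17.
  i=4: a_4=1, p_4 = 1*22 + 9 = 31, q_4 = 1*17 + 7 = 24.
  i=5: a_5=7, p_5 = 7*31 + 22 = 239, q_5 = 7*24 + 17 = 185.
q_5 = 185 > 39, so the last convergent with denominator <= 39 is p_4/q_4 = 31/24.
The closest fraction with denominator <= 39 is either p_4/q_4 or the intermediate fraction (k*p_4 + p_3)/(k*q_4 + q_3) with the largest k >= 1 whose denominator stays <= 39; these approach x as k grows, and every other convergent or intermediate fraction in range is farther away.
Largest k: floor((39 - q_3)/q_4) = floor((39 - 17)/24) = 0.
Since k = 0, no intermediate fraction beyond p_4/q_4 has denominator <= 39, so the convergent 31/24 is the closest (its error is |239*24 - 31*185|/(185*24) = 1/4440).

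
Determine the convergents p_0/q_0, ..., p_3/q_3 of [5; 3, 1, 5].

Using the convergent recurrence p_i = a_i*p_{i-1} + p_{i-2}, q_i = a_i*q_{i-1} + q_{i-2} with p_{-2}=0, p_{-1}=1, q_{-2}=1, q_{-1}=0:
  i=0: a_0=5, p_0 = 5*1 + 0 = 5, q_0 = 5*0 + 1 = 1.
  i=1: a_1=3, p_1 = 3*5 + 1 = 16, q_1 = 3*1 + 0 = 3.
  i=2: a_2=1, p_2 = 1*16 + 5 = 21, q_2 = 1*3 + 1 = 4.
  i=3: a_3=5, p_3 = 5*21 + 16 = 121, q_3 = 5*4 + 3 = 23.

5/1, 16/3, 21/4, 121/23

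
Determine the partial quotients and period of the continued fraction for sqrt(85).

Write x_i = (sqrt(85) + m_i)/d_i with (m_0, d_0) = (0, 1). a_0 = floor(sqrt(85)) = 9, since 9^2 = 81 <= 85 < 100 = 10^2.
Iterate m_{i+1} = d_i*a_i - m_i, d_{i+1} = (85 - m_{i+1}^2)/d_i, a_{i+1} = floor((a_0 + m_{i+1})/d_{i+1}):
  m_1 = 1*9 - 0 = 9, d_1 = (85 - 9^2)/1 = 4/1 = 4, a_1 = floor((9 + 9)/4) = 4.
  m_2 = 4*4 - 9 = 7, d_2 = (85 - 7^2)/4 = 36/4 = 9, a_2 = floor((9 + 7)/9) = 1.
  m_3 = 9*1 - 7 = 2, d_3 = (85 - 2^2)/9 = 81/9 = 9, a_3 = floor((9 + 2)/9) = 1.
  m_4 = 9*1 - 2 = 7, d_4 = (85 - 7^2)/9 = 36/9 = 4, a_4 = floor((9 + 7)/4) = 4.
  m_5 = 4*4 - 7 = 9, d_5 = (85 - 9^2)/4 = 4/4 = 1, a_5 = floor((9 + 9)/1) = 18.
  m_6 = 1*18 - 9 = 9, d_6 = (85 - 9^2)/1 = 4/1 = 4: (m_6, d_6) = (m_1, d_1) = (9, 4), so from here the quotients repeat a_1, ..., a_5; the period length is 5.
Hence the expansion of sqrt(85) is a_0 = 9 followed by the repeating block 4, 1, 1, 4, 18 (period 5).

[9; (4, 1, 1, 4, 18)]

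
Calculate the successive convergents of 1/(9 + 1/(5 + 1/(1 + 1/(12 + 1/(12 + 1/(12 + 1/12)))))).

Using the convergent recurrence p_i = a_i*p_{i-1} + p_{i-2}, q_i = a_i*q_{i-1} + q_{i-2} with p_{-2}=0, p_{-1}=1, q_{-2}=1, q_{-1}=0:
  i=0: a_0=0, p_0 = 0*1 + 0 = 0, q_0 = 0*0 + 1 = 1.
  i=1: a_1=9, p_1 = 9*0 + 1 = 1, q_1 = 9*1 + 0 = 9.
  i=2: a_2=5, p_2 = 5*1 + 0 = 5, q_2 = 5*9 + 1 = 46.
  i=3: a_3=1, p_3 = 1*5 + 1 = 6, q_3 = 1*46 + 9 = 55.
  i=4: a_4=12, p_4 = 12*6 + 5 = 77, q_4 = 12*55 + 46 = 706.
  i=5: a_5=12, p_5 = 12*77 + 6 = 930, q_5 = 12*706 + 55 = 8527.
  i=6: a_6=12, p_6 = 12*930 + 77 = 11237, q_6 = 12*8527 + 706 = 103030.
  i=7: a_7=12, p_7 = 12*11237 + 930 = 135774, q_7 = 12*103030 + 8527 = 1244887.

0/1, 1/9, 5/46, 6/55, 77/706, 930/8527, 11237/103030, 135774/1244887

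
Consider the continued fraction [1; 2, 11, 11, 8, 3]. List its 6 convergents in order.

Using the convergent recurrence p_i = a_i*p_{i-1} + p_{i-2}, q_i = a_i*q_{i-1} + q_{i-2} with p_{-2}=0, p_{-1}=1, q_{-2}=1, q_{-1}=0:
  i=0: a_0=1, p_0 = 1*1 + 0 = 1, q_0 = 1*0 + 1 = 1.
  i=1: a_1=2, p_1 = 2*1 + 1 = 3, q_1 = 2*1 + 0 = 2.
  i=2: a_2=11, p_2 = 11*3 + 1 = 34, q_2 = 11*2 + 1 = 23.
  i=3: a_3=11, p_3 = 11*34 + 3 = 377, q_3 = 11*23 + 2 = 255.
  i=4: a_4=8, p_4 = 8*377 + 34 = 3050, q_4 = 8*255 + 23 = 2063.
  i=5: a_5=3, p_5 = 3*3050 + 377 = 9527, q_5 = 3*2063 + 255 = 6444.

1/1, 3/2, 34/23, 377/255, 3050/2063, 9527/6444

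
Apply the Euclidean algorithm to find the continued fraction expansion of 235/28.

Run the Euclidean algorithm on 235 and 28; the successive quotients are the partial quotients a_0, a_1, ... (each step inverts the fractional part left over by the previous one):
  235 = 8*28 + 11, so a_0 = 8.
  28 = 2*11 + 6, so a_1 = 2.
  11 = 1*6 + 5, so a_2 = 1.
  6 = 1*5 + 1, so a_3 = 1.
  5 = 5*1 + 0, so a_4 = 5.
The remainder reaches 0 after 5 divisions, so the expansion has 5 partial quotients, read off in order.

[8; 2, 1, 1, 5]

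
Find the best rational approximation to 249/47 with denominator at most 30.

Expand x = 249/47 as a continued fraction with the Euclidean algorithm:
  249 = 5*47 + 14, so a_0 = 5.
  47 = 3*14 + 5, so a_1 = 3.
  14 = 2*5 + 4, so a_2 = 2.
  5 = 1*4 + 1, so a_3 = 1.
  4 = 4*1 + 0, so a_4 = 4.
so x = [5; 3, 2, 1, 4].
Convergents (p_i = a_i*p_{i-1} + p_{i-2}, q_i = a_i*q_{i-1} + q_{i-2} with p_{-2}=0, p_{-1}=1, q_{-2}=1, q_{-1}=0), until the denominator exceeds 30:
  i=0: a_0=5, p_0 = 5*1 + 0 = 5, q_0 = 5*0 + 1 = 1.
  i=1: a_1=3, p_1 = 3*5 + 1 = 16, q_1 = 3*1 + 0 = 3.
  i=2: a_2=2, p_2 = 2*16 + 5 = 37, q_2 = 2*3 + 1 = 7.
  i=3: a_3=1, p_3 = 1*37 + 16 = 53, q_3 = 1*7 + 3 = 10.
  i=4: a_4=4, p_4 = 4*53 + 37 = 249, q_4 = 4*10 + 7 = 47.
q_4 = 47 > 30, so the last convergent with denominator <= 30 is p_3/q_3 = 53/10.
The closest fraction with denominator <= 30 is either p_3/q_3 or the intermediate fraction (k*p_3 + p_2)/(k*q_3 + q_2) with the largest k >= 1 whose denominator stays <= 30; these approach x as k grows, and every other convergent or intermediate fraction in range is farther away.
Largest k: floor((30 - q_2)/q_3) = floor((30 - 7)/10) = 2.
That gives (2*53 + 37)/(2*10 + 7) = 143/27.
Compare the errors: |x - 53/10| = |249*10 - 53*47|/(47*10) = 1/470, and |x - 143/27| = |249*27 - 143*47|/(47*27) = 2/1269.
Cross-multiplying, 2*470 = 940 < 1269 = 1*1269, so 2/1269 is smaller: the intermediate fraction 143/27 is closer to x than 53/10.

143/27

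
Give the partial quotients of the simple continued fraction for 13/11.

Run the Euclidean algorithm on 13 and 11; the successive quotients are the partial quotients a_0, a_1, ... (each step inverts the fractional part left over by the previous one):
  13 = 1*11 + 2, so a_0 = 1.
  11 = 5*2 + 1, so a_1 = 5.
  2 = 2*1 + 0, so a_2 = 2.
The remainder reaches 0 after 3 divisions, so the expansion has 3 partial quotients, read off in order.

[1; 5, 2]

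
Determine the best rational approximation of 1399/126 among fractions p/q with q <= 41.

Expand x = 1399/126 as a continued fraction with the Euclidean algorithm:
  1399 = 11*126 + 13, so a_0 = 11.
  126 = 9*13 + 9, so a_1 = 9.
  13 = 1*9 + 4, so a_2 = 1.
  9 = 2*4 + 1, so a_3 = 2.
  4 = 4*1 + 0, so a_4 = 4.
so x = [11; 9, 1, 2, 4].
Convergents (p_i = a_i*p_{i-1} + p_{i-2}, q_i = a_i*q_{i-1} + q_{i-2} with p_{-2}=0, p_{-1}=1, q_{-2}=1, q_{-1}=0), until the denominator exceeds 41:
  i=0: a_0=11, p_0 = 11*1 + 0 = 11, q_0 = 11*0 + 1 = 1.
  i=1: a_1=9, p_1 = 9*11 + 1 = 100, q_1 = 9*1 + 0 = 9.
  i=2: a_2=1, p_2 = 1*100 + 11 = 111, q_2 = 1*9 + 1 = 10.
  i=3: a_3=2, p_3 = 2*111 + 100 = 322, q_3 = 2*10 + 9 = 29.
  i=4: a_4=4, p_4 = 4*322 + 111 = 1399, q_4 = 4*29 + 10 = 126.
q_4 = 126 > 41, so the last convergent with denominator <= 41 is p_3/q_3 = 322/29.
The closest fraction with denominator <= 41 is either p_3/q_3 or the intermediate fraction (k*p_3 + p_2)/(k*q_3 + q_2) with the largest k >= 1 whose denominator stays <= 41; these approach x as k grows, and every other convergent or intermediate fraction in range is farther away.
Largest k: floor((41 - q_2)/q_3) = floor((41 - 10)/29) = 1.
That gives (1*322 + 111)/(1*29 + 10) = 433/39.
Compare the errors: |x - 322/29| = |1399*29 - 322*126|/(126*29) = 1/3654, and |x - 433/39| = |1399*39 - 433*126|/(126*39) = 3/4914.
Cross-multiplying, 1*4914 = 4914 < 10962 = 3*3654, so 1/3654 is smaller: the convergent 322/29 is closer to x than 433/39.

322/29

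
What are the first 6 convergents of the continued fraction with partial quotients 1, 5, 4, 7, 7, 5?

1/1, 6/5, 25/21, 181/152, 1292/1085, 6641/5577

Using the convergent recurrence p_i = a_i*p_{i-1} + p_{i-2}, q_i = a_i*q_{i-1} + q_{i-2} with p_{-2}=0, p_{-1}=1, q_{-2}=1, q_{-1}=0:
  i=0: a_0=1, p_0 = 1*1 + 0 = 1, q_0 = 1*0 + 1 = 1.
  i=1: a_1=5, p_1 = 5*1 + 1 = 6, q_1 = 5*1 + 0 = 5.
  i=2: a_2=4, p_2 = 4*6 + 1 = 25, q_2 = 4*5 + 1 = 21.
  i=3: a_3=7, p_3 = 7*25 + 6 = 181, q_3 = 7*21 + 5 = 152.
  i=4: a_4=7, p_4 = 7*181 + 25 = 1292, q_4 = 7*152 + 21 = 1085.
  i=5: a_5=5, p_5 = 5*1292 + 181 = 6641, q_5 = 5*1085 + 152 = 5577.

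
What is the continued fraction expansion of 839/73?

[11; 2, 36]

Run the Euclidean algorithm on 839 and 73; the successive quotients are the partial quotients a_0, a_1, ... (each step inverts the fractional part left over by the previous one):
  839 = 11*73 + 36, so a_0 = 11.
  73 = 2*36 + 1, so a_1 = 2.
  36 = 36*1 + 0, so a_2 = 36.
The remainder reaches 0 after 3 divisions, so the expansion has 3 partial quotients, read off in order.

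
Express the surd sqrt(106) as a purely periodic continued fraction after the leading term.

[10; (3, 2, 1, 1, 1, 1, 2, 3, 20)]

Write x_i = (sqrt(106) + m_i)/d_i with (m_0, d_0) = (0, 1). a_0 = floor(sqrt(106)) = 10, since 10^2 = 100 <= 106 < 121 = 11^2.
Iterate m_{i+1} = d_i*a_i - m_i, d_{i+1} = (106 - m_{i+1}^2)/d_i, a_{i+1} = floor((a_0 + m_{i+1})/d_{i+1}):
  m_1 = 1*10 - 0 = 10, d_1 = (106 - 10^2)/1 = 6/1 = 6, a_1 = floor((10 + 10)/6) = 3.
  m_2 = 6*3 - 10 = 8, d_2 = (106 - 8^2)/6 = 42/6 = 7, a_2 = floor((10 + 8)/7) = 2.
  m_3 = 7*2 - 8 = 6, d_3 = (106 - 6^2)/7 = 70/7 = 10, a_3 = floor((10 + 6)/10) = 1.
  m_4 = 10*1 - 6 = 4, d_4 = (106 - 4^2)/10 = 90/10 = 9, a_4 = floor((10 + 4)/9) = 1.
  m_5 = 9*1 - 4 = 5, d_5 = (106 - 5^2)/9 = 81/9 = 9, a_5 = floor((10 + 5)/9) = 1.
  m_6 = 9*1 - 5 = 4, d_6 = (106 - 4^2)/9 = 90/9 = 10, a_6 = floor((10 + 4)/10) = 1.
  m_7 = 10*1 - 4 = 6, d_7 = (106 - 6^2)/10 = 70/10 = 7, a_7 = floor((10 + 6)/7) = 2.
  m_8 = 7*2 - 6 = 8, d_8 = (106 - 8^2)/7 = 42/7 = 6, a_8 = floor((10 + 8)/6) = 3.
  m_9 = 6*3 - 8 = 10, d_9 = (106 - 10^2)/6 = 6/6 = 1, a_9 = floor((10 + 10)/1) = 20.
  m_10 = 1*20 - 10 = 10, d_10 = (106 - 10^2)/1 = 6/1 = 6: (m_10, d_10) = (m_1, d_1) = (10, 6), so from here the quotients repeat a_1, ..., a_9; the period length is 9.
Hence the expansion of sqrt(106) is a_0 = 10 followed by the repeating block 3, 2, 1, 1, 1, 1, 2, 3, 20 (period 9).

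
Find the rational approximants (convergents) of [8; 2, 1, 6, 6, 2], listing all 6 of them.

8/1, 17/2, 25/3, 167/20, 1027/123, 2221/266

Using the convergent recurrence p_i = a_i*p_{i-1} + p_{i-2}, q_i = a_i*q_{i-1} + q_{i-2} with p_{-2}=0, p_{-1}=1, q_{-2}=1, q_{-1}=0:
  i=0: a_0=8, p_0 = 8*1 + 0 = 8, q_0 = 8*0 + 1 = 1.
  i=1: a_1=2, p_1 = 2*8 + 1 = 17, q_1 = 2*1 + 0 = 2.
  i=2: a_2=1, p_2 = 1*17 + 8 = 25, q_2 = 1*2 + 1 = 3.
  i=3: a_3=6, p_3 = 6*25 + 17 = 167, q_3 = 6*3 + 2 = 20.
  i=4: a_4=6, p_4 = 6*167 + 25 = 1027, q_4 = 6*20 + 3 = 123.
  i=5: a_5=2, p_5 = 2*1027 + 167 = 2221, q_5 = 2*123 + 20 = 266.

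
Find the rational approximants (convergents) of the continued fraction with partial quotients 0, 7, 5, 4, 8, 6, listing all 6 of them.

Using the convergent recurrence p_i = a_i*p_{i-1} + p_{i-2}, q_i = a_i*q_{i-1} + q_{i-2} with p_{-2}=0, p_{-1}=1, q_{-2}=1, q_{-1}=0:
  i=0: a_0=0, p_0 = 0*1 + 0 = 0, q_0 = 0*0 + 1 = 1.
  i=1: a_1=7, p_1 = 7*0 + 1 = 1, q_1 = 7*1 + 0 = 7.
  i=2: a_2=5, p_2 = 5*1 + 0 = 5, q_2 = 5*7 + 1 = 36.
  i=3: a_3=4, p_3 = 4*5 + 1 = 21, q_3 = 4*36 + 7 = 151.
  i=4: a_4=8, p_4 = 8*21 + 5 = 173, q_4 = 8*151 + 36 = 1244.
  i=5: a_5=6, p_5 = 6*173 + 21 = 1059, q_5 = 6*1244 + 151 = 7615.

0/1, 1/7, 5/36, 21/151, 173/1244, 1059/7615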